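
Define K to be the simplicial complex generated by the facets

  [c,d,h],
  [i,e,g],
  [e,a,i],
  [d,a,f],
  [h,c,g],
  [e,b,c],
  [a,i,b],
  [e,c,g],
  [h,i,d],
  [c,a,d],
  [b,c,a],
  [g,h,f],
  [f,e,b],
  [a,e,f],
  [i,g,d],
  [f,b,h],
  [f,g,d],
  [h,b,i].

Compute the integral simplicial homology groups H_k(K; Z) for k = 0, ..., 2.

Take the total order a < b < c < d < e < f < g < h < i on the vertex set. Then K (dimension 2) consists of the simplices:

  0-simplices (9): a, b, c, d, e, f, g, h, i
  1-simplices (27): ab, ac, ad, ae, af, ai, bc, be, bf, bh, bi, cd, ce, cg, ch, df, dg, dh, di, ef, eg, ei, fg, fh, gh, gi, hi
  2-simplices (18): abc, abi, acd, adf, aef, aei, bce, bef, bfh, bhi, cdh, ceg, cgh, dfg, dgi, dhi, egi, fgh

giving chain groups C_0 ≅ Z^9, C_1 ≅ Z^27, C_2 ≅ Z^18.

∂_1: C_1 → C_0 sends each edge [p,q] (with p < q) to q − p. For instance
  ∂ce = e − c.
The resulting 9×27 matrix has rank 8, and its Smith normal form has invariant factors (1,1,1,1,1,1,1,1).

The boundary map ∂_2: C_2 → C_1 maps a triangle to the signed sum of its edges. For instance
  ∂bce = ce − be + bc,
  ∂abc = bc − ac + ab.
This gives a 27×18 integer matrix of rank 18; reducing to Smith normal form yields diagonal entries (1,1,1,1,1,1,1,1,1,1,1,1,1,1,1,1,1,2).

Now H_k = ker ∂_k / im ∂_{k+1}, so:

  H_0: rank C_0 − rank ∂_1 = 9 − 8 = 1, and the invariant factors of ∂_1 are all 1, so H_0 ≅ Z.
  H_1: rank ker ∂_1 − rank ∂_2 = (27 − 8) − 18 = 1, and ∂_2 has invariant factor 2 > 1, so H_1 ≅ Z ⊕ Z/2.
  H_2: rank ker ∂_2 − rank ∂_3 = (18 − 18) − 0 = 0, and there is no ∂_3, so H_2 ≅ 0.

As a check, the Euler characteristic is 9 − 27 + 18 = 0, which agrees with 1 − 1 + 0 = 0.

H_0 ≅ Z,  H_1 ≅ Z ⊕ Z/2,  H_2 = 0.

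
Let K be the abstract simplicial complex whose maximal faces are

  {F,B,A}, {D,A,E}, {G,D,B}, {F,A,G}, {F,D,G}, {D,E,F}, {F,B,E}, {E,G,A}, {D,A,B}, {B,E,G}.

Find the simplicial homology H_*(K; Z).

Fix the vertex order A < B < D < E < F < G and write every simplex with vertices in increasing order. Then dim K = 2 and the simplices of K are:

  0-simplices (6): A, B, D, E, F, G
  1-simplices (15): AB, AD, AE, AF, AG, BD, BE, BF, BG, DE, DF, DG, EF, EG, FG
  2-simplices (10): ABD, ABF, ADE, AEG, AFG, BDG, BEF, BEG, DEF, DFG

giving chain groups C_0 ≅ Z^6, C_1 ≅ Z^15, C_2 ≅ Z^10.

Boundary ∂_1: C_1 → C_0 sends each edge [p,q] (with p < q) to q − p. For instance
  ∂DF = F − D.
This gives a 6×15 integer matrix of rank 5; reducing to Smith normal form yields diagonal entries (1,1,1,1,1).

Boundary ∂_2: C_2 → C_1 sends each 2-simplex [p,q,r] to [q,r] − [p,r] + [p,q]. For instance
  ∂ADE = DE − AE + AD,
  ∂DEF = EF − DF + DE.
The 15×10 boundary matrix has rank 10 and Smith normal form diag(1,1,1,1,1,1,1,1,1,2).

Reading off H_k = ker ∂_k / im ∂_{k+1}:

  H_0: rank C_0 − rank ∂_1 = 6 − 5 = 1, and the invariant factors of ∂_1 are all 1, so H_0 ≅ Z.
  H_1: rank ker ∂_1 − rank ∂_2 = (15 − 5) − 10 = 0, and ∂_2 has invariant factor 2 > 1, so H_1 ≅ Z/2.
  H_2: rank ker ∂_2 − rank ∂_3 = (10 − 10) − 0 = 0, and there is no ∂_3, so H_2 ≅ 0.

H_0 ≅ Z,  H_1 ≅ Z/2,  H_2 = 0.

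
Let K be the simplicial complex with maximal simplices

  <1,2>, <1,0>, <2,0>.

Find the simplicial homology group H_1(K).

H_1 ≅ Z.

K has 3 vertices, 3 edges.
rank ∂_1 = 2, rank ∂_2 = 0 ⇒ b_1 = 3 − 2 − 0 = 1. So H_1 = Z.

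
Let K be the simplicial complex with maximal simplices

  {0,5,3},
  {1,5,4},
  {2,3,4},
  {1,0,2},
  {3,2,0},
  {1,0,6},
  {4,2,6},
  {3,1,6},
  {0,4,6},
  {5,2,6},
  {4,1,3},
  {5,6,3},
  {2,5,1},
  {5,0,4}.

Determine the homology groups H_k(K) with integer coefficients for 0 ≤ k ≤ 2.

H_0 ≅ Z,  H_1 ≅ Z^2,  H_2 ≅ Z.

Fix the vertex order 0 < 1 < 2 < 3 < 4 < 5 < 6 and write every simplex with vertices in increasing order. Then dim K = 2 and the simplices of K are:

  0-simplices (7): [0], [1], [2], [3], [4], [5], [6]
  1-simplices (21): [0,1], [0,2], [0,3], [0,4], [0,5], [0,6], [1,2], [1,3], [1,4], [1,5], [1,6], [2,3], [2,4], [2,5], [2,6], [3,4], [3,5], [3,6], [4,5], [4,6], [5,6]
  2-simplices (14): [0,1,2], [0,1,6], [0,2,3], [0,3,5], [0,4,5], [0,4,6], [1,2,5], [1,3,4], [1,3,6], [1,4,5], [2,3,4], [2,4,6], [2,5,6], [3,5,6]

Hence C_0 ≅ Z^7, C_1 ≅ Z^21, C_2 ≅ Z^14.

∂_1: C_1 → C_0 sends each edge [p,q] (with p < q) to q − p.
The 7×21 boundary matrix has rank 6 and Smith normal form diag(1,1,1,1,1,1).

The boundary map ∂_2: C_2 → C_1 sends each 2-simplex [p,q,r] to [q,r] − [p,r] + [p,q]. For instance
  ∂[1,3,6] = [3,6] − [1,6] + [1,3],
  ∂[1,2,5] = [2,5] − [1,5] + [1,2].
The 21×14 boundary matrix has rank 13 and Smith normal form diag(1,1,1,1,1,1,1,1,1,1,1,1,1).

From H_k ≅ ker(∂_k) / im(∂_{k+1}) we obtain:

  H_0: rank C_0 − rank ∂_1 = 7 − 6 = 1, and the invariant factors of ∂_1 are all 1, so H_0 = Z.
  H_1: rank ker ∂_1 − rank ∂_2 = (21 − 6) − 13 = 2, and the invariant factors of ∂_2 are all 1, so H_1 = Z^2.
  H_2: rank ker ∂_2 − rank ∂_3 = (14 − 13) − 0 = 1, and there is no ∂_3, so H_2 = Z.

As a check, the Euler characteristic is 7 − 21 + 14 = 0, which agrees with 1 − 2 + 1 = 0.
(K is a triangulation of the torus T^2.)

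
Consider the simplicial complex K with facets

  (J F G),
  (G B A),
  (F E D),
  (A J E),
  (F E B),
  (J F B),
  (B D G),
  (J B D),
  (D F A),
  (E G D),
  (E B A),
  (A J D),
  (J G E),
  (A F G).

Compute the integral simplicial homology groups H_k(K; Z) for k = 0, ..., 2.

H_0 ≅ Z,  H_1 ≅ Z^2,  H_2 ≅ Z.

Order the vertices as A < B < D < E < F < G < J. Listing each simplex with vertices in this order, K has dimension 2 with simplices:

  0-simplices (7): A, B, D, E, F, G, J
  1-simplices (21): AB, AD, AE, AF, AG, AJ, BD, BE, BF, BG, BJ, DE, DF, DG, DJ, EF, EG, EJ, FG, FJ, GJ
  2-simplices (14): ABE, ABG, ADF, ADJ, AEJ, AFG, BDG, BDJ, BEF, BFJ, DEF, DEG, EGJ, FGJ

so the chain groups are C_0 ≅ Z^7, C_1 ≅ Z^21, C_2 ≅ Z^14.

Boundary ∂_1: C_1 → C_0 sends each edge [p,q] (with p < q) to q − p. For instance
  ∂AE = E − A.
This gives a 7×21 integer matrix of rank 6; reducing to Smith normal form yields diagonal entries (1,1,1,1,1,1).

The boundary map ∂_2: C_2 → C_1 maps a triangle to the signed sum of its edges. For instance
  ∂EGJ = GJ − EJ + EG,
  ∂AEJ = EJ − AJ + AE.
The 21×14 boundary matrix has rank 13 and Smith normal form diag(1,1,1,1,1,1,1,1,1,1,1,1,1).

From H_k ≅ ker(∂_k) / im(∂_{k+1}) we obtain:

  H_0: rank C_0 − rank ∂_1 = 7 − 6 = 1, and the invariant factors of ∂_1 are all 1, so H_0 = Z.
  H_1: rank ker ∂_1 − rank ∂_2 = (21 − 6) − 13 = 2, and the invariant factors of ∂_2 are all 1, so H_1 = Z^2.
  H_2: rank ker ∂_2 − rank ∂_3 = (14 − 13) − 0 = 1, and there is no ∂_3, so H_2 = Z.

As a check, the Euler characteristic is 7 − 21 + 14 = 0, which agrees with 1 − 2 + 1 = 0.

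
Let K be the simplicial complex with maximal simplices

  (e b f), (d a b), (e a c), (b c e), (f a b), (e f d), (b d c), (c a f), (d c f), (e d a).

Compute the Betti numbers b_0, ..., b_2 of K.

b_0 = 1, b_1 = 0, b_2 = 0.

Order the vertices as a < b < c < d < e < f. Listing each simplex with vertices in this order, K has dimension 2 with simplices:

  0-simplices (6): a, b, c, d, e, f
  1-simplices (15): ab, ac, ad, ae, af, bc, bd, be, bf, cd, ce, cf, de, df, ef
  2-simplices (10): abd, abf, ace, acf, ade, bcd, bce, bef, cdf, def

Hence C_0 ≅ Z^6, C_1 ≅ Z^15, C_2 ≅ Z^10.

Boundary ∂_1: C_1 → C_0 sends each edge [p,q] (with p < q) to q − p.
This gives a 6×15 integer matrix of rank 5; reducing to Smith normal form yields diagonal entries (1,1,1,1,1).

∂_2: C_2 → C_1 maps a triangle to the signed sum of its edges. For instance
  ∂ade = de − ae + ad,
  ∂cdf = df − cf + cd.
The resulting 15×10 matrix has rank 10, and its Smith normal form has invariant factors (1,1,1,1,1,1,1,1,1,2).

From H_k ≅ ker(∂_k) / im(∂_{k+1}) we obtain:

  H_0: rank C_0 − rank ∂_1 = 6 − 5 = 1, and the invariant factors of ∂_1 are all 1, so H_0 ≅ Z.
  H_1: rank ker ∂_1 − rank ∂_2 = (15 − 5) − 10 = 0, and ∂_2 has invariant factor 2 > 1, so H_1 ≅ Z/2Z.
  H_2: rank ker ∂_2 − rank ∂_3 = (10 − 10) − 0 = 0, and there is no ∂_3, so H_2 ≅ 0.

As a check, the Euler characteristic is 6 − 15 + 10 = 1, which agrees with 1 − 0 + 0 = 1.

Hence the Betti numbers are b_0 = 1, b_1 = 0, b_2 = 0.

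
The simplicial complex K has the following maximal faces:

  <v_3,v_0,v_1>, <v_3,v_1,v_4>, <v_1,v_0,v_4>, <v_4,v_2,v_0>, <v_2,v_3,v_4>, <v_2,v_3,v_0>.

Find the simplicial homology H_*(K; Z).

H_0 ≅ Z,  H_1 = 0,  H_2 ≅ Z.

K has 5 vertices, 9 edges, 6 triangles.
rank ∂_0 = 0, rank ∂_1 = 4 ⇒ b_0 = 5 − 0 − 4 = 1; all invariant factors of ∂_1 are 1 so no torsion. So H_0 = Z.
rank ∂_1 = 4, rank ∂_2 = 5 ⇒ b_1 = 9 − 4 − 5 = 0; all invariant factors of ∂_2 are 1 so no torsion. So H_1 = 0.
rank ∂_2 = 5, rank ∂_3 = 0 ⇒ b_2 = 6 − 5 − 0 = 1. So H_2 = Z.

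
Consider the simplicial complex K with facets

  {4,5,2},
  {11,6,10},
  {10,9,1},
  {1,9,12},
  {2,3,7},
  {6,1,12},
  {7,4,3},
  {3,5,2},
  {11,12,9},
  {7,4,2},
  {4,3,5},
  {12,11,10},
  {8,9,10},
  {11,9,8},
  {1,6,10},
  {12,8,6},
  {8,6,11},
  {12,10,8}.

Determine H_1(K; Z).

H_1 ≅ Z/2.

We work with the vertex ordering 1 < 2 < 3 < 4 < 5 < 6 < 7 < 8 < 9 < 10 < 11 < 12. The simplices of K, each written with vertices in increasing order, are:

  0-simplices (12): [1], [2], [3], [4], [5], [6], [7], [8], [9], [10], [11], [12]
  1-simplices (27): (27 of them)
  2-simplices (18): (18 of them)

giving chain groups C_0 ≅ Z^12, C_1 ≅ Z^27, C_2 ≅ Z^18.

The boundary map ∂_1: C_1 → C_0 is given by ∂[p,q] = [q] − [p].
This gives a 12×27 integer matrix of rank 10; reducing to Smith normal form yields diagonal entries (1,1,1,1,1,1,1,1,1,1).

Boundary ∂_2: C_2 → C_1 maps a triangle to the signed sum of its edges. For instance
  ∂[6,8,12] = [8,12] − [6,12] + [6,8],
  ∂[2,4,7] = [4,7] − [2,7] + [2,4].
This gives a 27×18 integer matrix of rank 17; reducing to Smith normal form yields diagonal entries (1,1,1,1,1,1,1,1,1,1,1,1,1,1,1,1,2).

Now H_k = ker ∂_k / im ∂_{k+1}, so:

  H_1: rank ker ∂_1 − rank ∂_2 = (27 − 10) − 17 = 0, and ∂_2 has invariant factor 2 > 1, so H_1 = Z/2.

(K is a triangulation of the disjoint union of the real projective plane RP^2 and the 2-sphere S^2.)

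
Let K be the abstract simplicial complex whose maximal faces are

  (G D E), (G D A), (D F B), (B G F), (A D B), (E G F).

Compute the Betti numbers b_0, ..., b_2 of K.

b_0 = 1, b_1 = 1, b_2 = 0.

Take the total order A < B < D < E < F < G on the vertex set. Then K (dimension 2) consists of the simplices:

  0-simplices (6): A, B, D, E, F, G
  1-simplices (12): AB, AD, AG, BD, BF, BG, DE, DF, DG, EF, EG, FG
  2-simplices (6): ABD, ADG, BDF, BFG, DEG, EFG

giving chain groups C_0 ≅ Z^6, C_1 ≅ Z^12, C_2 ≅ Z^6.

Boundary ∂_1: C_1 → C_0 is given by ∂[p,q] = [q] − [p].
The resulting 6×12 matrix has rank 5, and its Smith normal form has invariant factors (1,1,1,1,1).

∂_2: C_2 → C_1 maps a triangle to the signed sum of its edges. For instance
  ∂BFG = FG − BG + BF,
  ∂DEG = EG − DG + DE.
This gives a 12×6 integer matrix of rank 6; reducing to Smith normal form yields diagonal entries (1,1,1,1,1,1).

From H_k ≅ ker(∂_k) / im(∂_{k+1}) we obtain:

  H_0: rank C_0 − rank ∂_1 = 6 − 5 = 1, and the invariant factors of ∂_1 are all 1, so H_0 = Z.
  H_1: rank ker ∂_1 − rank ∂_2 = (12 − 5) − 6 = 1, and the invariant factors of ∂_2 are all 1, so H_1 = Z.
  H_2: rank ker ∂_2 − rank ∂_3 = (6 − 6) − 0 = 0, and there is no ∂_3, so H_2 = 0.

(K is a triangulation of the cylinder S^1 x I.)

Hence the Betti numbers are b_0 = 1, b_1 = 1, b_2 = 0.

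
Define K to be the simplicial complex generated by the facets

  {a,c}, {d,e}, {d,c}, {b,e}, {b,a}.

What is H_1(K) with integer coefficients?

Take the total order a < b < c < d < e on the vertex set. Then K (dimension 1) consists of the simplices:

  0-simplices (5): a, b, c, d, e
  1-simplices (5): ab, ac, be, cd, de

Hence C_0 ≅ Z^5, C_1 ≅ Z^5.

Boundary ∂_1: C_1 → C_0 is given by ∂[p,q] = [q] − [p]. For instance
  ∂be = e − b.
The 5×5 boundary matrix has rank 4 and Smith normal form diag(1,1,1,1).

Now H_k = ker ∂_k / im ∂_{k+1}, so:

  H_1: rank ker ∂_1 − rank ∂_2 = (5 − 4) − 0 = 1, and there is no ∂_2, so H_1 = Z.

(K is a triangulation of the circle S^1.)

H_1 ≅ Z.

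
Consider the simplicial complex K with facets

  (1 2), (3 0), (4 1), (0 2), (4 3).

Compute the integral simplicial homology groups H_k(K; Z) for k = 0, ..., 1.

H_0 = Z,  H_1 = Z.

Take the total order 0 < 1 < 2 < 3 < 4 on the vertex set. Then K (dimension 1) consists of the simplices:

  0-simplices (5): [0], [1], [2], [3], [4]
  1-simplices (5): [0,2], [0,3], [1,2], [1,4], [3,4]

Hence C_0 ≅ Z^5, C_1 ≅ Z^5.

The boundary map ∂_1: C_1 → C_0 is given by ∂[p,q] = [q] − [p]. For instance
  ∂[0,3] = [3] − [0].
This gives a 5×5 integer matrix of rank 4; reducing to Smith normal form yields diagonal entries (1,1,1,1).

Computing H_k = (kernel of ∂_k) / (image of ∂_{k+1}):

  H_0: rank C_0 − rank ∂_1 = 5 − 4 = 1, and the invariant factors of ∂_1 are all 1, so H_0 = Z.
  H_1: rank ker ∂_1 − rank ∂_2 = (5 − 4) − 0 = 1, and there is no ∂_2, so H_1 = Z.

(K is a triangulation of the circle S^1.)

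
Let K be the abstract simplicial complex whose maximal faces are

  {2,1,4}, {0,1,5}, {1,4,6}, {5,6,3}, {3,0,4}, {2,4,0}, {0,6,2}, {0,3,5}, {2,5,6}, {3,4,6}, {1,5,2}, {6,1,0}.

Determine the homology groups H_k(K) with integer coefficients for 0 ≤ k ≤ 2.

H_0 = Z,  H_1 = Z/2,  H_2 = 0.

Take the total order 0 < 1 < 2 < 3 < 4 < 5 < 6 on the vertex set. Then K (dimension 2) consists of the simplices:

  0-simplices (7): [0], [1], [2], [3], [4], [5], [6]
  1-simplices (18): [0,1], [0,2], [0,3], [0,4], [0,5], [0,6], [1,2], [1,4], [1,5], [1,6], [2,4], [2,5], [2,6], [3,4], [3,5], [3,6], [4,6], [5,6]
  2-simplices (12): [0,1,5], [0,1,6], [0,2,4], [0,2,6], [0,3,4], [0,3,5], [1,2,4], [1,2,5], [1,4,6], [2,5,6], [3,4,6], [3,5,6]

so the chain groups are C_0 ≅ Z^7, C_1 ≅ Z^18, C_2 ≅ Z^12.

∂_1: C_1 → C_0 sends each edge [p,q] (with p < q) to q − p. For instance
  ∂[1,4] = [4] − [1].
This gives a 7×18 integer matrix of rank 6; reducing to Smith normal form yields diagonal entries (1,1,1,1,1,1).

The boundary map ∂_2: C_2 → C_1 sends each 2-simplex [p,q,r] to [q,r] − [p,r] + [p,q]. For instance
  ∂[0,1,6] = [1,6] − [0,6] + [0,1],
  ∂[0,3,4] = [3,4] − [0,4] + [0,3].
The 18×12 boundary matrix has rank 12 and Smith normal form diag(1,1,1,1,1,1,1,1,1,1,1,2).

Now H_k = ker ∂_k / im ∂_{k+1}, so:

  H_0: rank C_0 − rank ∂_1 = 7 − 6 = 1, and the invariant factors of ∂_1 are all 1, so H_0 = Z.
  H_1: rank ker ∂_1 − rank ∂_2 = (18 − 6) − 12 = 0, and ∂_2 has invariant factor 2 > 1, so H_1 = Z/2.
  H_2: rank ker ∂_2 − rank ∂_3 = (12 − 12) − 0 = 0, and there is no ∂_3, so H_2 = 0.

As a check, the Euler characteristic is 7 − 18 + 12 = 1, which agrees with 1 − 0 + 0 = 1.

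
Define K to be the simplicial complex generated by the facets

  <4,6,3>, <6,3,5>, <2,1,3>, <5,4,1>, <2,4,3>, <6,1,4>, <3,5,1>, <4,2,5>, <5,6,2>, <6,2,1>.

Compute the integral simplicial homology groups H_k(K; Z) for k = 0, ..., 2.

H_0 ≅ Z,  H_1 ≅ Z_2,  H_2 = 0.

K has 6 vertices, 15 edges, 10 triangles.
rank ∂_0 = 0, rank ∂_1 = 5 ⇒ b_0 = 6 − 0 − 5 = 1; all invariant factors of ∂_1 are 1 so no torsion. So H_0 = Z.
rank ∂_1 = 5, rank ∂_2 = 10 ⇒ b_1 = 15 − 5 − 10 = 0; ∂_2 has invariant factor(s) [2] giving torsion. So H_1 = Z_2.
rank ∂_2 = 10, rank ∂_3 = 0 ⇒ b_2 = 10 − 10 − 0 = 0. So H_2 = 0.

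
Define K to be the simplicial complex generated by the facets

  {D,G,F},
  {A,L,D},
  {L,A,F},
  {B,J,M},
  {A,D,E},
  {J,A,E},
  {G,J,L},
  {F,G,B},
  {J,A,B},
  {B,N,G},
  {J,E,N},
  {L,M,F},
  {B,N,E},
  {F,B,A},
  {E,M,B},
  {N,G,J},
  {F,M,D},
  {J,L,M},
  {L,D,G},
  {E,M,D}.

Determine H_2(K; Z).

Take the total order A < B < D < E < F < G < J < L < M < N on the vertex set. Then K (dimension 2) consists of the simplices:

  0-simplices (10): A, B, D, E, F, G, J, L, M, N
  1-simplices (30): AB, AD, AE, AF, AJ, AL, BE, BF, BG, BJ, BM, BN, DE, DF, DG, DL, DM, EJ, EM, EN, FG, FL, FM, GJ, GL, GN, JL, JM, JN, LM
  2-simplices (20): ABF, ABJ, ADE, ADL, AEJ, AFL, BEM, BEN, BFG, BGN, BJM, DEM, DFG, DFM, DGL, EJN, FLM, GJL, GJN, JLM

so the chain groups are C_0 ≅ Z^10, C_1 ≅ Z^30, C_2 ≅ Z^20.

Boundary ∂_1: C_1 → C_0 is given by ∂[p,q] = [q] − [p]. For instance
  ∂BN = N − B.
The resulting 10×30 matrix has rank 9, and its Smith normal form has invariant factors (1,1,1,1,1,1,1,1,1).

The boundary map ∂_2: C_2 → C_1 maps a triangle to the signed sum of its edges. For instance
  ∂AFL = FL − AL + AF,
  ∂ABF = BF − AF + AB.
The resulting 30×20 matrix has rank 20, and its Smith normal form has invariant factors (1,1,1,1,1,1,1,1,1,1,1,1,1,1,1,1,1,1,1,2).

Computing H_k = (kernel of ∂_k) / (image of ∂_{k+1}):

  H_2: rank ker ∂_2 − rank ∂_3 = (20 − 20) − 0 = 0, and there is no ∂_3, so H_2 ≅ 0.

H_2 ≅ 0.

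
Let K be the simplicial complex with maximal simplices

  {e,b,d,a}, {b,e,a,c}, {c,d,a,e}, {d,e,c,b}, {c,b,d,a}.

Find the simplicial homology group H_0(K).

H_0 = Z.

K has 5 vertices, 10 edges, 10 triangles, 5 3-simplices.
rank ∂_0 = 0, rank ∂_1 = 4 ⇒ b_0 = 5 − 0 − 4 = 1; all invariant factors of ∂_1 are 1 so no torsion. So H_0 ≅ Z.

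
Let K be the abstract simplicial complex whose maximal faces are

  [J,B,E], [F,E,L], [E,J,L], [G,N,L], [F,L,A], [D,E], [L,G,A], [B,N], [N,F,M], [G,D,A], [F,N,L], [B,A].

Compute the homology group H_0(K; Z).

H_0 ≅ Z.

We work with the vertex ordering A < B < D < E < F < G < J < L < M < N. The simplices of K, each written with vertices in increasing order, are:

  0-simplices (10): A, B, D, E, F, G, J, L, M, N
  1-simplices (21): AB, AD, AF, AG, AL, BE, BJ, BN, DE, DG, EF, EJ, EL, FL, FM, FN, GL, GN, JL, LN, MN
  2-simplices (9): ADG, AFL, AGL, BEJ, EFL, EJL, FLN, FMN, GLN

giving chain groups C_0 ≅ Z^10, C_1 ≅ Z^21, C_2 ≅ Z^9.

∂_1: C_1 → C_0 maps an edge to its endpoints' difference, ∂[p,q] = q − p. For instance
  ∂BN = N − B.
The 10×21 boundary matrix has rank 9 and Smith normal form diag(1,1,1,1,1,1,1,1,1).

Boundary ∂_2: C_2 → C_1 maps a triangle to the signed sum of its edges. For instance
  ∂AGL = GL − AL + AG,
  ∂AFL = FL − AL + AF.
The resulting 21×9 matrix has rank 9, and its Smith normal form has invariant factors (1,1,1,1,1,1,1,1,1).

Reading off H_k = ker ∂_k / im ∂_{k+1}:

  H_0: rank C_0 − rank ∂_1 = 10 − 9 = 1, and the invariant factors of ∂_1 are all 1, so H_0 ≅ Z.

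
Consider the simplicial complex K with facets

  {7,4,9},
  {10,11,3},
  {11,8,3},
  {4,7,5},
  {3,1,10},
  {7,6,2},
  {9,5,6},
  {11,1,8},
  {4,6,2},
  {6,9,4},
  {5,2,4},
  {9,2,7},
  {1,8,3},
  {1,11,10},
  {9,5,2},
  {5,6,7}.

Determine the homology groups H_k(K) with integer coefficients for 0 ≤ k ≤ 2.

Fix the vertex order 1 < 2 < 3 < 4 < 5 < 6 < 7 < 8 < 9 < 10 < 11 and write every simplex with vertices in increasing order. Then dim K = 2 and the simplices of K are:

  0-simplices (11): [1], [2], [3], [4], [5], [6], [7], [8], [9], [10], [11]
  1-simplices (24): (24 of them)
  2-simplices (16): [1,3,8], [1,3,10], [1,8,11], [1,10,11], [2,4,5], [2,4,6], [2,5,9], [2,6,7], [2,7,9], [3,8,11], [3,10,11], [4,5,7], [4,6,9], [4,7,9], [5,6,7], [5,6,9]

Hence C_0 ≅ Z^11, C_1 ≅ Z^24, C_2 ≅ Z^16.

The boundary map ∂_1: C_1 → C_0 sends each edge [p,q] (with p < q) to q − p. For instance
  ∂[5,6] = [6] − [5].
The 11×24 boundary matrix has rank 9 and Smith normal form diag(1,1,1,1,1,1,1,1,1).

The boundary map ∂_2: C_2 → C_1 acts by ∂[p,q,r] = [q,r] − [p,r] + [p,q]. For instance
  ∂[5,6,9] = [6,9] − [5,9] + [5,6],
  ∂[2,4,5] = [4,5] − [2,5] + [2,4].
As a 24×16 matrix over Z this has rank 15, with invariant factors (1,1,1,1,1,1,1,1,1,1,1,1,1,1,2).

Reading off H_k = ker ∂_k / im ∂_{k+1}:

  H_0: rank C_0 − rank ∂_1 = 11 − 9 = 2, and the invariant factors of ∂_1 are all 1, so H_0 ≅ Z^2.
  H_1: rank ker ∂_1 − rank ∂_2 = (24 − 9) − 15 = 0, and ∂_2 has invariant factor 2 > 1, so H_1 ≅ Z/2.
  H_2: rank ker ∂_2 − rank ∂_3 = (16 − 15) − 0 = 1, and there is no ∂_3, so H_2 ≅ Z.

(K is a triangulation of the disjoint union of the real projective plane RP^2 and the 2-sphere S^2.)

H_0 ≅ Z^2,  H_1 ≅ Z/2,  H_2 ≅ Z.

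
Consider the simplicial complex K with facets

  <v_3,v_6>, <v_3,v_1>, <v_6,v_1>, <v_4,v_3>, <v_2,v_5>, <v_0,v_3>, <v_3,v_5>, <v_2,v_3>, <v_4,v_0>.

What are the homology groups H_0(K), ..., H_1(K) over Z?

H_0 ≅ Z,  H_1 ≅ Z^3.

Take the total order v_0 < v_1 < v_2 < v_3 < v_4 < v_5 < v_6 on the vertex set. Then K (dimension 1) consists of the simplices:

  0-simplices (7): [v_0], [v_1], [v_2], [v_3], [v_4], [v_5], [v_6]
  1-simplices (9): [v_0,v_3], [v_0,v_4], [v_1,v_3], [v_1,v_6], [v_2,v_3], [v_2,v_5], [v_3,v_4], [v_3,v_5], [v_3,v_6]

so the chain groups are C_0 ≅ Z^7, C_1 ≅ Z^9.

The boundary map ∂_1: C_1 → C_0 is given by ∂[p,q] = [q] − [p]. For instance
  ∂[v_0,v_3] = [v_3] − [v_0].
The 7×9 boundary matrix has rank 6 and Smith normal form diag(1,1,1,1,1,1).

Reading off H_k = ker ∂_k / im ∂_{k+1}:

  H_0: rank C_0 − rank ∂_1 = 7 − 6 = 1, and the invariant factors of ∂_1 are all 1, so H_0 ≅ Z.
  H_1: rank ker ∂_1 − rank ∂_2 = (9 − 6) − 0 = 3, and there is no ∂_2, so H_1 ≅ Z^3.

(K is a triangulation of a wedge of 3 circles.)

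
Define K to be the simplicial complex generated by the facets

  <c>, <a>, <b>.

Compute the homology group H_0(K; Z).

K has 3 vertices.
rank ∂_0 = 0, rank ∂_1 = 0 ⇒ b_0 = 3 − 0 − 0 = 3. So H_0 ≅ Z^3.

H_0 ≅ Z^3.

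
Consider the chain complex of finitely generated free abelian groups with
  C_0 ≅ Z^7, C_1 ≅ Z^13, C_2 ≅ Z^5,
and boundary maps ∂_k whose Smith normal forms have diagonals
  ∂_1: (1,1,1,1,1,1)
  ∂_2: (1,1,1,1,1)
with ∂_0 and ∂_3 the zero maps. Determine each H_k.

H_0: b_0 = 7 − 0 − 6 = 1; torsion from ∂_1 factors > 1: none. So H_0 = Z.
H_1: b_1 = 13 − 6 − 5 = 2; torsion from ∂_2 factors > 1: none. So H_1 = Z^2.
H_2: b_2 = 5 − 5 − 0 = 0; torsion from ∂_3 factors > 1: none. So H_2 = 0.

H_0 = Z,  H_1 = Z^2,  H_2 = 0.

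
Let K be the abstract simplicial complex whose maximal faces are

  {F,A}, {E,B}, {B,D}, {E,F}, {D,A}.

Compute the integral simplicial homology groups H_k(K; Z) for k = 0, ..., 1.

Fix the vertex order A < B < D < E < F and write every simplex with vertices in increasing order. Then dim K = 1 and the simplices of K are:

  0-simplices (5): A, B, D, E, F
  1-simplices (5): AD, AF, BD, BE, EF

so the chain groups are C_0 ≅ Z^5, C_1 ≅ Z^5.

The boundary map ∂_1: C_1 → C_0 is given by ∂[p,q] = [q] − [p].
The resulting 5×5 matrix has rank 4, and its Smith normal form has invariant factors (1,1,1,1).

Reading off H_k = ker ∂_k / im ∂_{k+1}:

  H_0: rank C_0 − rank ∂_1 = 5 − 4 = 1, and the invariant factors of ∂_1 are all 1, so H_0 ≅ Z.
  H_1: rank ker ∂_1 − rank ∂_2 = (5 − 4) − 0 = 1, and there is no ∂_2, so H_1 ≅ Z.

H_0 = Z,  H_1 = Z.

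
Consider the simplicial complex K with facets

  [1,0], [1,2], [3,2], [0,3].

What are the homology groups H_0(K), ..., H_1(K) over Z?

Take the total order 0 < 1 < 2 < 3 on the vertex set. Then K (dimension 1) consists of the simplices:

  0-simplices (4): [0], [1], [2], [3]
  1-simplices (4): [0,1], [0,3], [1,2], [2,3]

giving chain groups C_0 ≅ Z^4, C_1 ≅ Z^4.

Boundary ∂_1: C_1 → C_0 is given by ∂[p,q] = [q] − [p].
This gives a 4×4 integer matrix of rank 3; reducing to Smith normal form yields diagonal entries (1,1,1).

Computing H_k = (kernel of ∂_k) / (image of ∂_{k+1}):

  H_0: rank C_0 − rank ∂_1 = 4 − 3 = 1, and the invariant factors of ∂_1 are all 1, so H_0 ≅ Z.
  H_1: rank ker ∂_1 − rank ∂_2 = (4 − 3) − 0 = 1, and there is no ∂_2, so H_1 ≅ Z.

H_0 ≅ Z,  H_1 ≅ Z.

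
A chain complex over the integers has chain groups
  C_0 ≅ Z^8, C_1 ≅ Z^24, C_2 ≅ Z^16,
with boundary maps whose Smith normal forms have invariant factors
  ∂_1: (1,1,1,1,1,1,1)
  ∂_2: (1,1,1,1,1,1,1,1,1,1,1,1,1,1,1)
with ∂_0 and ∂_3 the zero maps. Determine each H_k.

H_0 ≅ Z,  H_1 ≅ Z^2,  H_2 ≅ Z.

H_0: b_0 = 8 − 0 − 7 = 1; torsion from ∂_1 factors > 1: none. So H_0 ≅ Z.
H_1: b_1 = 24 − 7 − 15 = 2; torsion from ∂_2 factors > 1: none. So H_1 ≅ Z^2.
H_2: b_2 = 16 − 15 − 0 = 1; torsion from ∂_3 factors > 1: none. So H_2 ≅ Z.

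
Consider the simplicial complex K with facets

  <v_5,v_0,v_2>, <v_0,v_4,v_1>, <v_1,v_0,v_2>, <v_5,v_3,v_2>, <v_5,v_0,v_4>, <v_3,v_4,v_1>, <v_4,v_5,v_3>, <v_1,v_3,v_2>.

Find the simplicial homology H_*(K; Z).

H_0 = Z,  H_1 = 0,  H_2 = Z.

K has 6 vertices, 12 edges, 8 triangles.
rank ∂_0 = 0, rank ∂_1 = 5 ⇒ b_0 = 6 − 0 − 5 = 1; all invariant factors of ∂_1 are 1 so no torsion. So H_0 ≅ Z.
rank ∂_1 = 5, rank ∂_2 = 7 ⇒ b_1 = 12 − 5 − 7 = 0; all invariant factors of ∂_2 are 1 so no torsion. So H_1 ≅ 0.
rank ∂_2 = 7, rank ∂_3 = 0 ⇒ b_2 = 8 − 7 − 0 = 1. So H_2 ≅ Z.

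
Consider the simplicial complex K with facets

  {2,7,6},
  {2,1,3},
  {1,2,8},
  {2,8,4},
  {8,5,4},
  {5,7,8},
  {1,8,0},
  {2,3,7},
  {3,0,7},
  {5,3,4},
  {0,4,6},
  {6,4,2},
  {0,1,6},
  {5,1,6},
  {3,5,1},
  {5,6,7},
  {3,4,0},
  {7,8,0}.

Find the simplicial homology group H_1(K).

Order the vertices as 0 < 1 < 2 < 3 < 4 < 5 < 6 < 7 < 8. Listing each simplex with vertices in this order, K has dimension 2 with simplices:

  0-simplices (9): [0], [1], [2], [3], [4], [5], [6], [7], [8]
  1-simplices (27): (27 of them)
  2-simplices (18): [0,1,6], [0,1,8], [0,3,4], [0,3,7], [0,4,6], [0,7,8], [1,2,3], [1,2,8], [1,3,5], [1,5,6], [2,3,7], [2,4,6], [2,4,8], [2,6,7], [3,4,5], [4,5,8], [5,6,7], [5,7,8]

Hence C_0 ≅ Z^9, C_1 ≅ Z^27, C_2 ≅ Z^18.

The boundary map ∂_1: C_1 → C_0 is given by ∂[p,q] = [q] − [p].
As a 9×27 matrix over Z this has rank 8, with invariant factors (1,1,1,1,1,1,1,1).

Boundary ∂_2: C_2 → C_1 sends each 2-simplex [p,q,r] to [q,r] − [p,r] + [p,q]. For instance
  ∂[2,4,6] = [4,6] − [2,6] + [2,4],
  ∂[0,3,7] = [3,7] − [0,7] + [0,3].
As a 27×18 matrix over Z this has rank 17, with invariant factors (1,1,1,1,1,1,1,1,1,1,1,1,1,1,1,1,1).

From H_k ≅ ker(∂_k) / im(∂_{k+1}) we obtain:

  H_1: rank ker ∂_1 − rank ∂_2 = (27 − 8) − 17 = 2, and the invariant factors of ∂_2 are all 1, so H_1 ≅ Z^2.

(K is a triangulation of the torus T^2.)

H_1 ≅ Z^2.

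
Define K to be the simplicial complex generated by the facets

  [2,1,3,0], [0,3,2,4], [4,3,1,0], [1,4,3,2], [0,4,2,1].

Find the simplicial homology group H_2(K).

Take the total order 0 < 1 < 2 < 3 < 4 on the vertex set. Then K (dimension 3) consists of the simplices:

  0-simplices (5): [0], [1], [2], [3], [4]
  1-simplices (10): [0,1], [0,2], [0,3], [0,4], [1,2], [1,3], [1,4], [2,3], [2,4], [3,4]
  2-simplices (10): [0,1,2], [0,1,3], [0,1,4], [0,2,3], [0,2,4], [0,3,4], [1,2,3], [1,2,4], [1,3,4], [2,3,4]
  3-simplices (5): [0,1,2,3], [0,1,2,4], [0,1,3,4], [0,2,3,4], [1,2,3,4]

so the chain groups are C_0 ≅ Z^5, C_1 ≅ Z^10, C_2 ≅ Z^10, C_3 ≅ Z^5.

The boundary map ∂_1: C_1 → C_0 is given by ∂[p,q] = [q] − [p].
This gives a 5×10 integer matrix of rank 4; reducing to Smith normal form yields diagonal entries (1,1,1,1).

∂_2: C_2 → C_1 sends each 2-simplex [p,q,r] to [q,r] − [p,r] + [p,q]. For instance
  ∂[1,3,4] = [3,4] − [1,4] + [1,3],
  ∂[1,2,3] = [2,3] − [1,3] + [1,2].
The resulting 10×10 matrix has rank 6, and its Smith normal form has invariant factors (1,1,1,1,1,1).

∂_3: C_3 → C_2 sends each 3-simplex σ to the alternating sum Σ_i (−1)^i (σ with its i-th vertex removed). For instance
  ∂[0,1,3,4] = [1,3,4] − [0,3,4] + [0,1,4] − [0,1,3],
  ∂[1,2,3,4] = [2,3,4] − [1,3,4] + [1,2,4] − [1,2,3].
The 10×5 boundary matrix has rank 4 and Smith normal form diag(1,1,1,1).

Now H_k = ker ∂_k / im ∂_{k+1}, so:

  H_2: rank ker ∂_2 − rank ∂_3 = (10 − 6) − 4 = 0, and the invariant factors of ∂_3 are all 1, so H_2 ≅ 0.

H_2 = 0.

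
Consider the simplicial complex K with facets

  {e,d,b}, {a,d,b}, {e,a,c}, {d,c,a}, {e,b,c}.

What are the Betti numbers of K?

b_0 = 1, b_1 = 1, b_2 = 0.

Fix the vertex order a < b < c < d < e and write every simplex with vertices in increasing order. Then dim K = 2 and the simplices of K are:

  0-simplices (5): a, b, c, d, e
  1-simplices (10): ab, ac, ad, ae, bc, bd, be, cd, ce, de
  2-simplices (5): abd, acd, ace, bce, bde

Hence C_0 ≅ Z^5, C_1 ≅ Z^10, C_2 ≅ Z^5.

The boundary map ∂_1: C_1 → C_0 is given by ∂[p,q] = [q] − [p].
As a 5×10 matrix over Z this has rank 4, with invariant factors (1,1,1,1).

Boundary ∂_2: C_2 → C_1 maps a triangle to the signed sum of its edges. For instance
  ∂ace = ce − ae + ac,
  ∂abd = bd − ad + ab.
This gives a 10×5 integer matrix of rank 5; reducing to Smith normal form yields diagonal entries (1,1,1,1,1).

From H_k ≅ ker(∂_k) / im(∂_{k+1}) we obtain:

  H_0: rank C_0 − rank ∂_1 = 5 − 4 = 1, and the invariant factors of ∂_1 are all 1, so H_0 = Z.
  H_1: rank ker ∂_1 − rank ∂_2 = (10 − 4) − 5 = 1, and the invariant factors of ∂_2 are all 1, so H_1 = Z.
  H_2: rank ker ∂_2 − rank ∂_3 = (5 − 5) − 0 = 0, and there is no ∂_3, so H_2 = 0.

As a check, the Euler characteristic is 5 − 10 + 5 = 0, which agrees with 1 − 1 + 0 = 0.

Hence the Betti numbers are b_0 = 1, b_1 = 1, b_2 = 0.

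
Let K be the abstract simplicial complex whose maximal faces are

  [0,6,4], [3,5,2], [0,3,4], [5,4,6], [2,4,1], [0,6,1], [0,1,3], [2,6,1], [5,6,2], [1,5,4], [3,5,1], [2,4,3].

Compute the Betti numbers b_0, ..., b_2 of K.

We work with the vertex ordering 0 < 1 < 2 < 3 < 4 < 5 < 6. The simplices of K, each written with vertices in increasing order, are:

  0-simplices (7): [0], [1], [2], [3], [4], [5], [6]
  1-simplices (18): [0,1], [0,3], [0,4], [0,6], [1,2], [1,3], [1,4], [1,5], [1,6], [2,3], [2,4], [2,5], [2,6], [3,4], [3,5], [4,5], [4,6], [5,6]
  2-simplices (12): [0,1,3], [0,1,6], [0,3,4], [0,4,6], [1,2,4], [1,2,6], [1,3,5], [1,4,5], [2,3,4], [2,3,5], [2,5,6], [4,5,6]

so the chain groups are C_0 ≅ Z^7, C_1 ≅ Z^18, C_2 ≅ Z^12.

The boundary map ∂_1: C_1 → C_0 is given by ∂[p,q] = [q] − [p].
The 7×18 boundary matrix has rank 6 and Smith normal form diag(1,1,1,1,1,1).

Boundary ∂_2: C_2 → C_1 sends each 2-simplex [p,q,r] to [q,r] − [p,r] + [p,q]. For instance
  ∂[1,4,5] = [4,5] − [1,5] + [1,4],
  ∂[0,1,3] = [1,3] − [0,3] + [0,1].
As a 18×12 matrix over Z this has rank 12, with invariant factors (1,1,1,1,1,1,1,1,1,1,1,2).

From H_k ≅ ker(∂_k) / im(∂_{k+1}) we obtain:

  H_0: rank C_0 − rank ∂_1 = 7 − 6 = 1, and the invariant factors of ∂_1 are all 1, so H_0 = Z.
  H_1: rank ker ∂_1 − rank ∂_2 = (18 − 6) − 12 = 0, and ∂_2 has invariant factor 2 > 1, so H_1 = Z_2.
  H_2: rank ker ∂_2 − rank ∂_3 = (12 − 12) − 0 = 0, and there is no ∂_3, so H_2 = 0.

Hence the Betti numbers are b_0 = 1, b_1 = 0, b_2 = 0.

b_0 = 1, b_1 = 0, b_2 = 0.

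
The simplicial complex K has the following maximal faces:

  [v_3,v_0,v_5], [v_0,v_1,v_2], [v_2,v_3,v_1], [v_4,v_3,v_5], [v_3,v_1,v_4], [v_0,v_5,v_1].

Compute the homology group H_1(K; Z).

H_1 = Z.

Order the vertices as v_0 < v_1 < v_2 < v_3 < v_4 < v_5. Listing each simplex with vertices in this order, K has dimension 2 with simplices:

  0-simplices (6): [v_0], [v_1], [v_2], [v_3], [v_4], [v_5]
  1-simplices (12): [v_0,v_1], [v_0,v_2], [v_0,v_3], [v_0,v_5], [v_1,v_2], [v_1,v_3], [v_1,v_4], [v_1,v_5], [v_2,v_3], [v_3,v_4], [v_3,v_5], [v_4,v_5]
  2-simplices (6): [v_0,v_1,v_2], [v_0,v_1,v_5], [v_0,v_3,v_5], [v_1,v_2,v_3], [v_1,v_3,v_4], [v_3,v_4,v_5]

giving chain groups C_0 ≅ Z^6, C_1 ≅ Z^12, C_2 ≅ Z^6.

∂_1: C_1 → C_0 maps an edge to its endpoints' difference, ∂[p,q] = q − p.
As a 6×12 matrix over Z this has rank 5, with invariant factors (1,1,1,1,1).

The boundary map ∂_2: C_2 → C_1 maps a triangle to the signed sum of its edges. For instance
  ∂[v_3,v_4,v_5] = [v_4,v_5] − [v_3,v_5] + [v_3,v_4],
  ∂[v_1,v_3,v_4] = [v_3,v_4] − [v_1,v_4] + [v_1,v_3].
The resulting 12×6 matrix has rank 6, and its Smith normal form has invariant factors (1,1,1,1,1,1).

Computing H_k = (kernel of ∂_k) / (image of ∂_{k+1}):

  H_1: rank ker ∂_1 − rank ∂_2 = (12 − 5) − 6 = 1, and the invariant factors of ∂_2 are all 1, so H_1 = Z.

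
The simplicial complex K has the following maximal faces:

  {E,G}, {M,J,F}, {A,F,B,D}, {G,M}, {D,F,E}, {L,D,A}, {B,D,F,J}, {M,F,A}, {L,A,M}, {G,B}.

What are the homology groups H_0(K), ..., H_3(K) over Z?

Take the total order A < B < D < E < F < G < J < L < M on the vertex set. Then K (dimension 3) consists of the simplices:

  0-simplices (9): A, B, D, E, F, G, J, L, M
  1-simplices (20): AB, AD, AF, AL, AM, BD, BF, BG, BJ, DE, DF, DJ, DL, EF, EG, FJ, FM, GM, JM, LM
  2-simplices (12): ABD, ABF, ADF, ADL, AFM, ALM, BDF, BDJ, BFJ, DEF, DFJ, FJM
  3-simplices (2): ABDF, BDFJ

so the chain groups are C_0 ≅ Z^9, C_1 ≅ Z^20, C_2 ≅ Z^12, C_3 ≅ Z^2.

The boundary map ∂_1: C_1 → C_0 is given by ∂[p,q] = [q] − [p]. For instance
  ∂BD = D − B.
The resulting 9×20 matrix has rank 8, and its Smith normal form has invariant factors (1,1,1,1,1,1,1,1).

Boundary ∂_2: C_2 → C_1 acts by ∂[p,q,r] = [q,r] − [p,r] + [p,q]. For instance
  ∂BFJ = FJ − BJ + BF,
  ∂FJM = JM − FM + FJ.
The resulting 20×12 matrix has rank 10, and its Smith normal form has invariant factors (1,1,1,1,1,1,1,1,1,1).

The boundary map ∂_3: C_3 → C_2 sends each 3-simplex σ to the alternating sum Σ_i (−1)^i (σ with its i-th vertex removed). For instance
  ∂ABDF = BDF − ADF + ABF − ABD,
  ∂BDFJ = DFJ − BFJ + BDJ − BDF.
As a 12×2 matrix over Z this has rank 2, with invariant factors (1,1).

Now H_k = ker ∂_k / im ∂_{k+1}, so:

  H_0: rank C_0 − rank ∂_1 = 9 − 8 = 1, and the invariant factors of ∂_1 are all 1, so H_0 = Z.
  H_1: rank ker ∂_1 − rank ∂_2 = (20 − 8) − 10 = 2, and the invariant factors of ∂_2 are all 1, so H_1 = Z^2.
  H_2: rank ker ∂_2 − rank ∂_3 = (12 − 10) − 2 = 0, and the invariant factors of ∂_3 are all 1, so H_2 = 0.
  H_3: rank ker ∂_3 − rank ∂_4 = (2 − 2) − 0 = 0, and there is no ∂_4, so H_3 = 0.

H_0 = Z,  H_1 = Z^2,  H_2 = 0,  H_3 = 0.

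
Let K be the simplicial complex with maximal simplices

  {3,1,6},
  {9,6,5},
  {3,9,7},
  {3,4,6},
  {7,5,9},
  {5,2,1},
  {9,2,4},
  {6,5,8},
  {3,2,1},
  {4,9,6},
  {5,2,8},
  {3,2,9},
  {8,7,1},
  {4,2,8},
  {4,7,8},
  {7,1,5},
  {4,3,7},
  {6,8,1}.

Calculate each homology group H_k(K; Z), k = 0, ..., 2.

Fix the vertex order 1 < 2 < 3 < 4 < 5 < 6 < 7 < 8 < 9 and write every simplex with vertices in increasing order. Then dim K = 2 and the simplices of K are:

  0-simplices (9): [1], [2], [3], [4], [5], [6], [7], [8], [9]
  1-simplices (27): (27 of them)
  2-simplices (18): [1,2,3], [1,2,5], [1,3,6], [1,5,7], [1,6,8], [1,7,8], [2,3,9], [2,4,8], [2,4,9], [2,5,8], [3,4,6], [3,4,7], [3,7,9], [4,6,9], [4,7,8], [5,6,8], [5,6,9], [5,7,9]

so the chain groups are C_0 ≅ Z^9, C_1 ≅ Z^27, C_2 ≅ Z^18.

The boundary map ∂_1: C_1 → C_0 is given by ∂[p,q] = [q] − [p]. For instance
  ∂[3,6] = [6] − [3].
This gives a 9×27 integer matrix of rank 8; reducing to Smith normal form yields diagonal entries (1,1,1,1,1,1,1,1).

The boundary map ∂_2: C_2 → C_1 maps a triangle to the signed sum of its edges. For instance
  ∂[2,5,8] = [5,8] − [2,8] + [2,5],
  ∂[1,6,8] = [6,8] − [1,8] + [1,6].
This gives a 27×18 integer matrix of rank 18; reducing to Smith normal form yields diagonal entries (1,1,1,1,1,1,1,1,1,1,1,1,1,1,1,1,1,2).

Reading off H_k = ker ∂_k / im ∂_{k+1}:

  H_0: rank C_0 − rank ∂_1 = 9 − 8 = 1, and the invariant factors of ∂_1 are all 1, so H_0 = Z.
  H_1: rank ker ∂_1 − rank ∂_2 = (27 − 8) − 18 = 1, and ∂_2 has invariant factor 2 > 1, so H_1 = Z ⊕ Z/2Z.
  H_2: rank ker ∂_2 − rank ∂_3 = (18 − 18) − 0 = 0, and there is no ∂_3, so H_2 = 0.

As a check, the Euler characteristic is 9 − 27 + 18 = 0, which agrees with 1 − 1 + 0 = 0.

H_0 = Z,  H_1 = Z ⊕ Z/2Z,  H_2 = 0.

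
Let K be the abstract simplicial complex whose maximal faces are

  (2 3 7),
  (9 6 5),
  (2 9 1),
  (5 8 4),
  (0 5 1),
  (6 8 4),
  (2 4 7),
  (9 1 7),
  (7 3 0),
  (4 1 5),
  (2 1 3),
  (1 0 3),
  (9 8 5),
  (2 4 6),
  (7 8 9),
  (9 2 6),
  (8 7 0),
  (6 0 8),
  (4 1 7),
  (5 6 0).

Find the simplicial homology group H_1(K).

H_1 ≅ Z × Z/2.

Order the vertices as 0 < 1 < 2 < 3 < 4 < 5 < 6 < 7 < 8 < 9. Listing each simplex with vertices in this order, K has dimension 2 with simplices:

  0-simplices (10): [0], [1], [2], [3], [4], [5], [6], [7], [8], [9]
  1-simplices (30): (30 of them)
  2-simplices (20): (20 of them)

so the chain groups are C_0 ≅ Z^10, C_1 ≅ Z^30, C_2 ≅ Z^20.

The boundary map ∂_1: C_1 → C_0 maps an edge to its endpoints' difference, ∂[p,q] = q − p. For instance
  ∂[5,8] = [8] − [5].
This gives a 10×30 integer matrix of rank 9; reducing to Smith normal form yields diagonal entries (1,1,1,1,1,1,1,1,1).

Boundary ∂_2: C_2 → C_1 acts by ∂[p,q,r] = [q,r] − [p,r] + [p,q]. For instance
  ∂[0,6,8] = [6,8] − [0,8] + [0,6],
  ∂[4,5,8] = [5,8] − [4,8] + [4,5].
This gives a 30×20 integer matrix of rank 20; reducing to Smith normal form yields diagonal entries (1,1,1,1,1,1,1,1,1,1,1,1,1,1,1,1,1,1,1,2).

Now H_k = ker ∂_k / im ∂_{k+1}, so:

  H_1: rank ker ∂_1 − rank ∂_2 = (30 − 9) − 20 = 1, and ∂_2 has invariant factor 2 > 1, so H_1 ≅ Z × Z/2.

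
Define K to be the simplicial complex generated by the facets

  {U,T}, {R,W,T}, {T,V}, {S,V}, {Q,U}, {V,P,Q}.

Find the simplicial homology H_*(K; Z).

Take the total order P < Q < R < S < T < U < V < W on the vertex set. Then K (dimension 2) consists of the simplices:

  0-simplices (8): P, Q, R, S, T, U, V, W
  1-simplices (10): PQ, PV, QU, QV, RT, RW, SV, TU, TV, TW
  2-simplices (2): PQV, RTW

Hence C_0 ≅ Z^8, C_1 ≅ Z^10, C_2 ≅ Z^2.

Boundary ∂_1: C_1 → C_0 maps an edge to its endpoints' difference, ∂[p,q] = q − p. For instance
  ∂TV = V − T.
The resulting 8×10 matrix has rank 7, and its Smith normal form has invariant factors (1,1,1,1,1,1,1).

The boundary map ∂_2: C_2 → C_1 sends each 2-simplex [p,q,r] to [q,r] − [p,r] + [p,q]. For instance
  ∂PQV = QV − PV + PQ,
  ∂RTW = TW − RW + RT.
As a 10×2 matrix over Z this has rank 2, with invariant factors (1,1).

From H_k ≅ ker(∂_k) / im(∂_{k+1}) we obtain:

  H_0: rank C_0 − rank ∂_1 = 8 − 7 = 1, and the invariant factors of ∂_1 are all 1, so H_0 = Z.
  H_1: rank ker ∂_1 − rank ∂_2 = (10 − 7) − 2 = 1, and the invariant factors of ∂_2 are all 1, so H_1 = Z.
  H_2: rank ker ∂_2 − rank ∂_3 = (2 − 2) − 0 = 0, and there is no ∂_3, so H_2 = 0.

As a check, the Euler characteristic is 8 − 10 + 2 = 0, which agrees with 1 − 1 + 0 = 0.

H_0 ≅ Z,  H_1 ≅ Z,  H_2 = 0.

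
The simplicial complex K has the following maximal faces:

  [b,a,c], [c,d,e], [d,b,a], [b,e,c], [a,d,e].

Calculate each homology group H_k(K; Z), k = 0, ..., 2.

H_0 ≅ Z,  H_1 ≅ Z,  H_2 = 0.

Order the vertices as a < b < c < d < e. Listing each simplex with vertices in this order, K has dimension 2 with simplices:

  0-simplices (5): a, b, c, d, e
  1-simplices (10): ab, ac, ad, ae, bc, bd, be, cd, ce, de
  2-simplices (5): abc, abd, ade, bce, cde

giving chain groups C_0 ≅ Z^5, C_1 ≅ Z^10, C_2 ≅ Z^5.

The boundary map ∂_1: C_1 → C_0 sends each edge [p,q] (with p < q) to q − p. For instance
  ∂ad = d − a.
As a 5×10 matrix over Z this has rank 4, with invariant factors (1,1,1,1).

The boundary map ∂_2: C_2 → C_1 sends each 2-simplex [p,q,r] to [q,r] − [p,r] + [p,q]. For instance
  ∂abc = bc − ac + ab,
  ∂ade = de − ae + ad.
The resulting 10×5 matrix has rank 5, and its Smith normal form has invariant factors (1,1,1,1,1).

From H_k ≅ ker(∂_k) / im(∂_{k+1}) we obtain:

  H_0: rank C_0 − rank ∂_1 = 5 − 4 = 1, and the invariant factors of ∂_1 are all 1, so H_0 = Z.
  H_1: rank ker ∂_1 − rank ∂_2 = (10 − 4) − 5 = 1, and the invariant factors of ∂_2 are all 1, so H_1 = Z.
  H_2: rank ker ∂_2 − rank ∂_3 = (5 − 5) − 0 = 0, and there is no ∂_3, so H_2 = 0.

As a check, the Euler characteristic is 5 − 10 + 5 = 0, which agrees with 1 − 1 + 0 = 0.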